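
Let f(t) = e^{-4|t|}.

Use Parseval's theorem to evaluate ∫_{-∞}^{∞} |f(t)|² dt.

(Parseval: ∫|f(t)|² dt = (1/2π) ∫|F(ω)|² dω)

∫|f(t)|² dt = \frac{1}{4}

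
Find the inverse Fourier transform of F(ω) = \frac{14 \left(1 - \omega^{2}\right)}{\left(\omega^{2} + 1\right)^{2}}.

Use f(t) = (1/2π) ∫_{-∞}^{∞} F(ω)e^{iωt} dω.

f(t) = 7 e^{- \left|{t}\right|} \left|{t}\right|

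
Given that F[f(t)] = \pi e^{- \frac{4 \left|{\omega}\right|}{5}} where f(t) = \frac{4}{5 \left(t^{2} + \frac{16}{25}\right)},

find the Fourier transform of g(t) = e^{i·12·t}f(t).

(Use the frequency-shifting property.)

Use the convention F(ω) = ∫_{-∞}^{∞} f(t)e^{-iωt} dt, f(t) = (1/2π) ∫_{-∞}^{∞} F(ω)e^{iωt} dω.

F[g](ω) = \pi e^{- \frac{4 \left|{\omega - 12}\right|}{5}}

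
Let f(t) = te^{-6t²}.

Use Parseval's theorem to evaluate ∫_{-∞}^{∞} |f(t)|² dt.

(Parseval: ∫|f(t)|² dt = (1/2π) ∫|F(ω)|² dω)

∫|f(t)|² dt = \frac{\sqrt{3} \sqrt{\pi}}{144}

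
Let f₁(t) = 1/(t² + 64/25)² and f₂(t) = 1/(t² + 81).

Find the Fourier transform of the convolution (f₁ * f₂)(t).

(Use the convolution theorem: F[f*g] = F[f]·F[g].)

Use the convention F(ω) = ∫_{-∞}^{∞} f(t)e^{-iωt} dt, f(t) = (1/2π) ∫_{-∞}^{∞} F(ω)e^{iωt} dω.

F[f₁*f₂](ω) = \frac{25 \pi^{2} \left(8 \left|{\omega}\right| + 5\right) e^{- \frac{53 \left|{\omega}\right|}{5}}}{9216}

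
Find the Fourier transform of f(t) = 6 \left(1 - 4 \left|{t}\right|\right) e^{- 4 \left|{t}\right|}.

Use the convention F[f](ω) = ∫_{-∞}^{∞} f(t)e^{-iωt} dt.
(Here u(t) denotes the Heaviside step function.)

F(ω) = \frac{96 \omega^{2}}{\left(\omega^{2} + 16\right)^{2}}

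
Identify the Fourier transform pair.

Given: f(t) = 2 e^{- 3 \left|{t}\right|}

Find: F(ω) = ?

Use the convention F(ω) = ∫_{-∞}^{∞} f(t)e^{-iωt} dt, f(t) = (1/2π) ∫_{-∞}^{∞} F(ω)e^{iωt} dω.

F(ω) = \frac{12}{\omega^{2} + 9}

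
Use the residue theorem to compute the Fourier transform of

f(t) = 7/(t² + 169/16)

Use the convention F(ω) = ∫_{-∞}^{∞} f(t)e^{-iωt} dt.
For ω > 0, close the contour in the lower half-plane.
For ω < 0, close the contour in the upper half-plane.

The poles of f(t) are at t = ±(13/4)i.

Let g(z) = f(z)e^{-iωz}; for large |z| the factor e^{-iωz} decays in the lower half-plane when ω > 0 and in the upper half-plane when ω < 0.

Case ω > 0 (lower half-plane, clockwise contour ⇒ F(ω) = -2πi·ΣRes):
  Res_{z = - \frac{13 i}{4}} g(z) = \frac{14 i e^{- \frac{13 \omega}{4}}}{13}
  F(ω) = -2πi·ΣRes = \frac{28 \pi e^{- \frac{13 \omega}{4}}}{13}

Case ω < 0 (upper half-plane, counterclockwise contour ⇒ F(ω) = +2πi·ΣRes):
  Res_{z = \frac{13 i}{4}} g(z) = - \frac{14 i e^{\frac{13 \omega}{4}}}{13}
  F(ω) = 2πi·ΣRes = \frac{28 \pi e^{\frac{13 \omega}{4}}}{13}

Both cases combine into a single formula in |ω|:

F(ω) = \frac{28 \pi e^{- \frac{13 \left|{\omega}\right|}{4}}}{13}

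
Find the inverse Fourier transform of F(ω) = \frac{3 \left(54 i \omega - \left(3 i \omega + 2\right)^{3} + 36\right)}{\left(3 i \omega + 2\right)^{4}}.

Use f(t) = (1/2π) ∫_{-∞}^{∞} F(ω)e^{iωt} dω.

f(t) = \left(t^{2} - 1\right) e^{- \frac{2 t}{3}} u\left(t\right)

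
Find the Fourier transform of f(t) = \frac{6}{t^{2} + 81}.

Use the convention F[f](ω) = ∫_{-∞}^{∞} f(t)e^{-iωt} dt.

F(ω) = \frac{2 \pi e^{- 9 \left|{\omega}\right|}}{3}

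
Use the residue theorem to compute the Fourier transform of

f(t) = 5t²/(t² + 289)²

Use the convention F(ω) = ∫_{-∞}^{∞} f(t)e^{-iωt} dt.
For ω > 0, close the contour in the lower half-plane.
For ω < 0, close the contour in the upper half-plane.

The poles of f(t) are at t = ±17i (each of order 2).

Let g(z) = f(z)e^{-iωz}; for large |z| the factor e^{-iωz} decays in the lower half-plane when ω > 0 and in the upper half-plane when ω < 0.

Case ω > 0 (lower half-plane, clockwise contour ⇒ F(ω) = -2πi·ΣRes):
  Res_{z = - 17 i} g(z) = \frac{5 i \left(1 - 17 \omega\right) e^{- 17 \omega}}{68} (pole of order 2)
  F(ω) = -2πi·ΣRes = \frac{5 \pi \left(1 - 17 \omega\right) e^{- 17 \omega}}{34}

Case ω < 0 (upper half-plane, counterclockwise contour ⇒ F(ω) = +2πi·ΣRes):
  Res_{z = 17 i} g(z) = \frac{5 i \left(- 17 \omega - 1\right) e^{17 \omega}}{68} (pole of order 2)
  F(ω) = 2πi·ΣRes = \frac{5 \pi \left(17 \omega + 1\right) e^{17 \omega}}{34}

Both cases combine into a single formula in |ω|:

F(ω) = \frac{5 \pi \left(1 - 17 \left|{\omega}\right|\right) e^{- 17 \left|{\omega}\right|}}{34}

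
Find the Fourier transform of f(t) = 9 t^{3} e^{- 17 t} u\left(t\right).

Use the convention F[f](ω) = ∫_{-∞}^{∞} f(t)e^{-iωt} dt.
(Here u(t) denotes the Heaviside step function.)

F(ω) = \frac{54}{\left(i \omega + 17\right)^{4}}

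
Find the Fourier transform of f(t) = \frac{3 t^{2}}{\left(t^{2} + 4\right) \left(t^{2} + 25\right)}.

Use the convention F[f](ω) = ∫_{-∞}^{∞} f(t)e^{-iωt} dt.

F(ω) = \frac{\pi \left(5 - 2 e^{3 \left|{\omega}\right|}\right) e^{- 5 \left|{\omega}\right|}}{7}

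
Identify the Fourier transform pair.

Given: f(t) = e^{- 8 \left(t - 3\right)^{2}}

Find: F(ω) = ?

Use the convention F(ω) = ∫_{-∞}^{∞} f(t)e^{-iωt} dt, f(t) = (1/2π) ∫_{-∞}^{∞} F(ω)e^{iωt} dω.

F(ω) = \frac{\sqrt{2} \sqrt{\pi} e^{- \frac{\omega \left(\omega + 96 i\right)}{32}}}{4}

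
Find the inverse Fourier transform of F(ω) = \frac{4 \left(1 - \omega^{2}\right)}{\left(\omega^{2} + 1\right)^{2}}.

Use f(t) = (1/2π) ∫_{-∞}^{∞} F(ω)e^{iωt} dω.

f(t) = 2 e^{- \left|{t}\right|} \left|{t}\right|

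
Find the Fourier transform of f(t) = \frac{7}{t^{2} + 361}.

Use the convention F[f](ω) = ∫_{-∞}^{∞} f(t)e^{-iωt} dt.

F(ω) = \frac{7 \pi e^{- 19 \left|{\omega}\right|}}{19}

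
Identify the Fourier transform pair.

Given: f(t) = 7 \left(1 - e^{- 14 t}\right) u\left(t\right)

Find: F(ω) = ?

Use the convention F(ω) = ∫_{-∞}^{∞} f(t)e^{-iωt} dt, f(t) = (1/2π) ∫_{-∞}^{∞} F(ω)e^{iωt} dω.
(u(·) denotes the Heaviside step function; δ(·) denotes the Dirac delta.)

F(ω) = 7 \pi \delta\left(\omega\right) - \frac{98 i}{\omega \left(i \omega + 14\right)}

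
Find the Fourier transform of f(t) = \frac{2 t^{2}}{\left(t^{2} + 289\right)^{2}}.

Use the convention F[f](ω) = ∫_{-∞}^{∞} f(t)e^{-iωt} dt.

F(ω) = \frac{\pi \left(1 - 17 \left|{\omega}\right|\right) e^{- 17 \left|{\omega}\right|}}{17}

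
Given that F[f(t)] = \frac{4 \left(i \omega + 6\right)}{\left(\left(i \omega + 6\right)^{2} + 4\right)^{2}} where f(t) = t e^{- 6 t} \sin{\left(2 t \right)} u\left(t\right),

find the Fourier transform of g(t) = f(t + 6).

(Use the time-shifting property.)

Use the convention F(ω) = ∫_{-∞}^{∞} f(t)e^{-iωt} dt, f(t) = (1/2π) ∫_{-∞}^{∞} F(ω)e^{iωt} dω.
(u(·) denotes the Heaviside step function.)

F[g](ω) = \frac{4 \left(i \omega + 6\right) e^{6 i \omega}}{\left(\left(i \omega + 6\right)^{2} + 4\right)^{2}}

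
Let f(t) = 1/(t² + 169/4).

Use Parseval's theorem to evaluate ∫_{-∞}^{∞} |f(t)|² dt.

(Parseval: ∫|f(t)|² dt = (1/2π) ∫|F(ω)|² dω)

∫|f(t)|² dt = \frac{4 \pi}{2197}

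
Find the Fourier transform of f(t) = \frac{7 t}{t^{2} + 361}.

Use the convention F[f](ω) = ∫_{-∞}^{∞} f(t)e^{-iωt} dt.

F(ω) = - 7 i \pi e^{- 19 \left|{\omega}\right|} \operatorname{sign}{\left(\omega \right)}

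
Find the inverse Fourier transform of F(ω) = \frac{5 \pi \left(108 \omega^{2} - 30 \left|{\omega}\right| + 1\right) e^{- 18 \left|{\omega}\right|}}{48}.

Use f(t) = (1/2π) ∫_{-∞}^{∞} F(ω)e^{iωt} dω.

f(t) = \frac{5 t^{4}}{\left(t^{2} + 324\right)^{3}}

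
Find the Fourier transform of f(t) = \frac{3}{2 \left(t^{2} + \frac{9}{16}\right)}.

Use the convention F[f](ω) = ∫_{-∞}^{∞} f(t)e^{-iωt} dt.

F(ω) = 2 \pi e^{- \frac{3 \left|{\omega}\right|}{4}}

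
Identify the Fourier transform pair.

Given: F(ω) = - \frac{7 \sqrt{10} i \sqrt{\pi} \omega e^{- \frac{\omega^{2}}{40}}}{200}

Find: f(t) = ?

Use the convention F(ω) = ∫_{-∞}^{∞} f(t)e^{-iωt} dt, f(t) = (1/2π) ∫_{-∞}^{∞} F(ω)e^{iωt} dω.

f(t) = 7 t e^{- 10 t^{2}}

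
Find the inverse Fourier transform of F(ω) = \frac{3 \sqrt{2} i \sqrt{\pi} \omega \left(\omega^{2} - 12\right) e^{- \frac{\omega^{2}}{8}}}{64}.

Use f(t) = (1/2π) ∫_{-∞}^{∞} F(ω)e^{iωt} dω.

f(t) = 6 t^{3} e^{- 2 t^{2}}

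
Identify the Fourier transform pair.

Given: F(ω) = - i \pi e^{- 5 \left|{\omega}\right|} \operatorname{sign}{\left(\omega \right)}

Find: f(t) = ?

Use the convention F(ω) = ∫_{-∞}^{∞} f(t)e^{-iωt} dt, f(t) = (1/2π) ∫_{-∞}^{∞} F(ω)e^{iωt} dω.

f(t) = \frac{t}{t^{2} + 25}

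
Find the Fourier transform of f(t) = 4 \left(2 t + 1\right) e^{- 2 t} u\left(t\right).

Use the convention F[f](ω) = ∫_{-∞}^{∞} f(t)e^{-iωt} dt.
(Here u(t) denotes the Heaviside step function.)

F(ω) = \frac{4 \left(- i \omega - 4\right)}{\omega^{2} - 4 i \omega - 4}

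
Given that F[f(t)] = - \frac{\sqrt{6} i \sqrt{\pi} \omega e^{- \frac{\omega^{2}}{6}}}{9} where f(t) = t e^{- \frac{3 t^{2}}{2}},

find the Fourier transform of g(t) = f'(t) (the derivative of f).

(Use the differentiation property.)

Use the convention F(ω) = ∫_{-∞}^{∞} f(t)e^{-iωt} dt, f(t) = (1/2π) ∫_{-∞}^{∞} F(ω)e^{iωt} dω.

F[g](ω) = \frac{\sqrt{6} \sqrt{\pi} \omega^{2} e^{- \frac{\omega^{2}}{6}}}{9}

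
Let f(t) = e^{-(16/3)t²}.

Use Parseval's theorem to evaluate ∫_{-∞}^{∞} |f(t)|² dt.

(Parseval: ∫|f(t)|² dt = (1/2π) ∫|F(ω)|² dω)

∫|f(t)|² dt = \frac{\sqrt{6} \sqrt{\pi}}{8}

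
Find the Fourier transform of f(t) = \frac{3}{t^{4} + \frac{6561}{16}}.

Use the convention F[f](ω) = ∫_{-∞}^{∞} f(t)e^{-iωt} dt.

F(ω) = \frac{8 \pi e^{- \frac{9 \sqrt{2} \left|{\omega}\right|}{4}} \sin{\left(\frac{9 \sqrt{2} \left|{\omega}\right|}{4} + \frac{\pi}{4} \right)}}{243}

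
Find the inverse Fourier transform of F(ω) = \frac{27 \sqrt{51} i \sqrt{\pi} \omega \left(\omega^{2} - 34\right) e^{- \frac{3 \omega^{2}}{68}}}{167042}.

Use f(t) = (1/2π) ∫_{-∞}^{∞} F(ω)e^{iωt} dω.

f(t) = 4 t^{3} e^{- \frac{17 t^{2}}{3}}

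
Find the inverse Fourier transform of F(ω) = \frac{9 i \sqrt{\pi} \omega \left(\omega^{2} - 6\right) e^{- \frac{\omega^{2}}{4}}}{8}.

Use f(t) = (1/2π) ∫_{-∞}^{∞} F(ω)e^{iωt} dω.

f(t) = 9 t^{3} e^{- t^{2}}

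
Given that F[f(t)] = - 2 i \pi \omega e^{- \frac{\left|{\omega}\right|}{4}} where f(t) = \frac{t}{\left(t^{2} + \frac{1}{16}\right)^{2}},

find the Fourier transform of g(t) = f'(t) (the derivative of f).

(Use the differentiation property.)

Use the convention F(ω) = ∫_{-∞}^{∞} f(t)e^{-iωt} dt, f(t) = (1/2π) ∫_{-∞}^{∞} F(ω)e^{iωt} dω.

F[g](ω) = 2 \pi \omega^{2} e^{- \frac{\left|{\omega}\right|}{4}}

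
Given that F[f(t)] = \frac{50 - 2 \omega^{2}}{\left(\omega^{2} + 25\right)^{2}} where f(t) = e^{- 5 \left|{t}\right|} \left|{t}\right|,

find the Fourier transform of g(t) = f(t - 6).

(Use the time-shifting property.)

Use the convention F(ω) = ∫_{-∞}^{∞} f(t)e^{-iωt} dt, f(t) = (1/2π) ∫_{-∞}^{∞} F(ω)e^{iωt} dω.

F[g](ω) = \frac{2 \left(25 - \omega^{2}\right) e^{- 6 i \omega}}{\left(\omega^{2} + 25\right)^{2}}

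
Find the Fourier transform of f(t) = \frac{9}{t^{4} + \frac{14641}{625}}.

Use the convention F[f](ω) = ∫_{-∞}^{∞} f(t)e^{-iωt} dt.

F(ω) = \frac{1125 \pi e^{- \frac{11 \sqrt{2} \left|{\omega}\right|}{10}} \sin{\left(\frac{11 \sqrt{2} \left|{\omega}\right|}{10} + \frac{\pi}{4} \right)}}{1331}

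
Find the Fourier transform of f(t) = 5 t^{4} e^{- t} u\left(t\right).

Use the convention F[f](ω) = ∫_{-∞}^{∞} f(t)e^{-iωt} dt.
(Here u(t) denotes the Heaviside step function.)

F(ω) = \frac{120}{\left(i \omega + 1\right)^{5}}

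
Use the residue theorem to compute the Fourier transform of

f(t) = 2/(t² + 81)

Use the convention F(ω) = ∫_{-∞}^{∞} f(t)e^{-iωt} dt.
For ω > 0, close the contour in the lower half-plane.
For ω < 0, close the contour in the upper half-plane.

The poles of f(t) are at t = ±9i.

Let g(z) = f(z)e^{-iωz}; for large |z| the factor e^{-iωz} decays in the lower half-plane when ω > 0 and in the upper half-plane when ω < 0.

Case ω > 0 (lower half-plane, clockwise contour ⇒ F(ω) = -2πi·ΣRes):
  Res_{z = - 9 i} g(z) = \frac{i e^{- 9 \omega}}{9}
  F(ω) = -2πi·ΣRes = \frac{2 \pi e^{- 9 \omega}}{9}

Case ω < 0 (upper half-plane, counterclockwise contour ⇒ F(ω) = +2πi·ΣRes):
  Res_{z = 9 i} g(z) = - \frac{i e^{9 \omega}}{9}
  F(ω) = 2πi·ΣRes = \frac{2 \pi e^{9 \omega}}{9}

Both cases combine into a single formula in |ω|:

F(ω) = \frac{2 \pi e^{- 9 \left|{\omega}\right|}}{9}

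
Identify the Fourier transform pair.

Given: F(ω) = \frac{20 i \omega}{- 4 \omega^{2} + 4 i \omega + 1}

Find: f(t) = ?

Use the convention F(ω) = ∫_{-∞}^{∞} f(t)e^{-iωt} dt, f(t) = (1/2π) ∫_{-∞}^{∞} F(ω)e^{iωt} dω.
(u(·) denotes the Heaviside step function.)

f(t) = 5 \left(1 - \frac{t}{2}\right) e^{- \frac{t}{2}} u\left(t\right)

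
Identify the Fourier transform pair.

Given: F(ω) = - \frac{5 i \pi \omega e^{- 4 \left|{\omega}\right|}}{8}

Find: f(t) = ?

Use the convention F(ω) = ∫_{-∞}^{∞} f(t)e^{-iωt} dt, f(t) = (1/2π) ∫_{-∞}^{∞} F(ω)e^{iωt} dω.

f(t) = \frac{5 t}{\left(t^{2} + 16\right)^{2}}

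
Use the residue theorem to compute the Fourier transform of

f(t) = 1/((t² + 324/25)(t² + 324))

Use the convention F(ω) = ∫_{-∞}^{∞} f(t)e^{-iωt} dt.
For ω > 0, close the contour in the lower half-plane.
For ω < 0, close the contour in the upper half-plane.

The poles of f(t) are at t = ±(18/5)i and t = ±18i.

Let g(z) = f(z)e^{-iωz}; for large |z| the factor e^{-iωz} decays in the lower half-plane when ω > 0 and in the upper half-plane when ω < 0.

Case ω > 0 (lower half-plane, clockwise contour ⇒ F(ω) = -2πi·ΣRes):
  Res_{z = - \frac{18 i}{5}} g(z) = \frac{125 i e^{- \frac{18 \omega}{5}}}{279936}
  Res_{z = - 18 i} g(z) = - \frac{25 i e^{- 18 \omega}}{279936}
  F(ω) = -2πi·ΣRes = - \frac{25 \pi e^{- 18 \omega}}{139968} + \frac{125 \pi e^{- \frac{18 \omega}{5}}}{139968}

Case ω < 0 (upper half-plane, counterclockwise contour ⇒ F(ω) = +2πi·ΣRes):
  Res_{z = \frac{18 i}{5}} g(z) = - \frac{125 i e^{\frac{18 \omega}{5}}}{279936}
  Res_{z = 18 i} g(z) = \frac{25 i e^{18 \omega}}{279936}
  F(ω) = 2πi·ΣRes = \frac{25 \pi \left(5 e^{\frac{18 \omega}{5}} - e^{18 \omega}\right)}{139968}

Both cases combine into a single formula in |ω|:

F(ω) = - \frac{25 \pi e^{- 18 \left|{\omega}\right|}}{139968} + \frac{125 \pi e^{- \frac{18 \left|{\omega}\right|}{5}}}{139968}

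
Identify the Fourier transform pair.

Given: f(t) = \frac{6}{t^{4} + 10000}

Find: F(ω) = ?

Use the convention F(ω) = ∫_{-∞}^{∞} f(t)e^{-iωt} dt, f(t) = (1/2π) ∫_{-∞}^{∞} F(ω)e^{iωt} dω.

F(ω) = \frac{3 \pi e^{- 5 \sqrt{2} \left|{\omega}\right|} \sin{\left(5 \sqrt{2} \left|{\omega}\right| + \frac{\pi}{4} \right)}}{500}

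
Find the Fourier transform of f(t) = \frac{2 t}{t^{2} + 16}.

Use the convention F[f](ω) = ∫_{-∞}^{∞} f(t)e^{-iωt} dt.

F(ω) = - 2 i \pi e^{- 4 \left|{\omega}\right|} \operatorname{sign}{\left(\omega \right)}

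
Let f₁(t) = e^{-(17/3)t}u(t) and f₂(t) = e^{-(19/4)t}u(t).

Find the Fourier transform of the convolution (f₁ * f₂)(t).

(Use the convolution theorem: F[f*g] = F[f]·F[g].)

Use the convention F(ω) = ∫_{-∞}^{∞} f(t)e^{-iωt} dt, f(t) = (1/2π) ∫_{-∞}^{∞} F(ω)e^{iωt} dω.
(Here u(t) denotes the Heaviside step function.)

F[f₁*f₂](ω) = \frac{12}{- 12 \omega^{2} + 125 i \omega + 323}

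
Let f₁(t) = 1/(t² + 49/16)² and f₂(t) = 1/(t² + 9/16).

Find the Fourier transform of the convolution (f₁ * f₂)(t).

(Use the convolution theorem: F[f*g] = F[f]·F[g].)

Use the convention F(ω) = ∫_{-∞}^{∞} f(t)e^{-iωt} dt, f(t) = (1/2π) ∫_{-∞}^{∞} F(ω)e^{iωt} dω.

F[f₁*f₂](ω) = \frac{32 \pi^{2} \left(7 \left|{\omega}\right| + 4\right) e^{- \frac{5 \left|{\omega}\right|}{2}}}{1029}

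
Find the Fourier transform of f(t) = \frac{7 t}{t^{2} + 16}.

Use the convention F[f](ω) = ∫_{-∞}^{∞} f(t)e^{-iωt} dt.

F(ω) = - 7 i \pi e^{- 4 \left|{\omega}\right|} \operatorname{sign}{\left(\omega \right)}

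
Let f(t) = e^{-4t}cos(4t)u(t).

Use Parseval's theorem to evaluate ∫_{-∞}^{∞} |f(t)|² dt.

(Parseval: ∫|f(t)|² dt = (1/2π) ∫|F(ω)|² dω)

∫|f(t)|² dt = \frac{3}{32}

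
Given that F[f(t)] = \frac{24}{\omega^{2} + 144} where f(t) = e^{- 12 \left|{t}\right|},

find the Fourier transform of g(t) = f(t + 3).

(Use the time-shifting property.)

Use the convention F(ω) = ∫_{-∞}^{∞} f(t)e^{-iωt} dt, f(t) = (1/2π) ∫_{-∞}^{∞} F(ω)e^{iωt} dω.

F[g](ω) = \frac{24 e^{3 i \omega}}{\omega^{2} + 144}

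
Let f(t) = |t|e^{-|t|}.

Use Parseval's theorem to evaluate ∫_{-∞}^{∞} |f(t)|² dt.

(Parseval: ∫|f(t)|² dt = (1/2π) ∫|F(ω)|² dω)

∫|f(t)|² dt = \frac{1}{2}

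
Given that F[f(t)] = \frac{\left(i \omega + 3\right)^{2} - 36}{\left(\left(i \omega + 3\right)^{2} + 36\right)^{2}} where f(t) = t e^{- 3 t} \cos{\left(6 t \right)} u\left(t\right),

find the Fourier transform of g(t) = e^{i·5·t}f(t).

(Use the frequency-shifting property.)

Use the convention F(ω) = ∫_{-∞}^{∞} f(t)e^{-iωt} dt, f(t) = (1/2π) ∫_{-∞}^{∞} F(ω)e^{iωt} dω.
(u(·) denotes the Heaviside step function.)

F[g](ω) = \frac{\left(i \left(\omega - 5\right) + 3\right)^{2} - 36}{\left(\left(i \left(\omega - 5\right) + 3\right)^{2} + 36\right)^{2}}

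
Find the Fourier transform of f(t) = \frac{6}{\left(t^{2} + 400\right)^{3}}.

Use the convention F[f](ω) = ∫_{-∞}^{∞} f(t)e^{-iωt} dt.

F(ω) = \frac{3 \pi \left(400 \omega^{2} + 60 \left|{\omega}\right| + 3\right) e^{- 20 \left|{\omega}\right|}}{12800000}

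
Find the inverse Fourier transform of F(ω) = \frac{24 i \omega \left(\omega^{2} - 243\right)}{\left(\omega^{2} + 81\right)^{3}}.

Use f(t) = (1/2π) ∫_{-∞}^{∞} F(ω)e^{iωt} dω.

f(t) = 6 t e^{- 9 \left|{t}\right|} \left|{t}\right|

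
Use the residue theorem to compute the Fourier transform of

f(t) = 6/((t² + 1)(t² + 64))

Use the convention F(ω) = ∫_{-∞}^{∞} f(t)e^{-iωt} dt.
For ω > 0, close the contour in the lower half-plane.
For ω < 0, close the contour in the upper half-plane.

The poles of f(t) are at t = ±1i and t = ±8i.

Let g(z) = f(z)e^{-iωz}; for large |z| the factor e^{-iωz} decays in the lower half-plane when ω > 0 and in the upper half-plane when ω < 0.

Case ω > 0 (lower half-plane, clockwise contour ⇒ F(ω) = -2πi·ΣRes):
  Res_{z = - i} g(z) = \frac{i e^{- \omega}}{21}
  Res_{z = - 8 i} g(z) = - \frac{i e^{- 8 \omega}}{168}
  F(ω) = -2πi·ΣRes = \frac{\pi \left(8 e^{7 \omega} - 1\right) e^{- 8 \omega}}{84}

Case ω < 0 (upper half-plane, counterclockwise contour ⇒ F(ω) = +2πi·ΣRes):
  Res_{z = i} g(z) = - \frac{i e^{\omega}}{21}
  Res_{z = 8 i} g(z) = \frac{i e^{8 \omega}}{168}
  F(ω) = 2πi·ΣRes = \frac{\pi \left(8 - e^{7 \omega}\right) e^{\omega}}{84}

Both cases combine into a single formula in |ω|:

F(ω) = \frac{\pi \left(8 e^{7 \left|{\omega}\right|} - 1\right) e^{- 8 \left|{\omega}\right|}}{84}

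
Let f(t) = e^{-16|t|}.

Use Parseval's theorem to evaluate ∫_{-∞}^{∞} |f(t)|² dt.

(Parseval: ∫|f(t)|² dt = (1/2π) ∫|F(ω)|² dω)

∫|f(t)|² dt = \frac{1}{16}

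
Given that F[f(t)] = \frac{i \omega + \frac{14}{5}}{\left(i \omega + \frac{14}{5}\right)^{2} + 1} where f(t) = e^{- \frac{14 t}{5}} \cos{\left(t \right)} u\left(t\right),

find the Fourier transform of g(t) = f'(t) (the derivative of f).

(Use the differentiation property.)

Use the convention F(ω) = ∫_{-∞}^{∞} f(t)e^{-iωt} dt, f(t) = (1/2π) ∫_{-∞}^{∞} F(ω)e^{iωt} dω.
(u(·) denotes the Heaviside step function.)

F[g](ω) = \frac{5 i \omega \left(5 i \omega + 14\right)}{\left(5 i \omega + 14\right)^{2} + 25}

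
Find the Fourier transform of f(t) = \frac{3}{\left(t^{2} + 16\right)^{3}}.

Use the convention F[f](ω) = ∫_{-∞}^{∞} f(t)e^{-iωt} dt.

F(ω) = \frac{3 \pi \left(16 \omega^{2} + 12 \left|{\omega}\right| + 3\right) e^{- 4 \left|{\omega}\right|}}{8192}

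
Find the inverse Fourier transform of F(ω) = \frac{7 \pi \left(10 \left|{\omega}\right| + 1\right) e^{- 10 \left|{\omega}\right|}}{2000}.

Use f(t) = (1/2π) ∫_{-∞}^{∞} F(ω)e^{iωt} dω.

f(t) = \frac{7}{\left(t^{2} + 100\right)^{2}}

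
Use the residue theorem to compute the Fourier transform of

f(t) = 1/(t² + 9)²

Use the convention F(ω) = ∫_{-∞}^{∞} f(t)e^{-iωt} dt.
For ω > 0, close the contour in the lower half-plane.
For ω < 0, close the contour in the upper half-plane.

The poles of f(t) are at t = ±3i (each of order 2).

Let g(z) = f(z)e^{-iωz}; for large |z| the factor e^{-iωz} decays in the lower half-plane when ω > 0 and in the upper half-plane when ω < 0.

Case ω > 0 (lower half-plane, clockwise contour ⇒ F(ω) = -2πi·ΣRes):
  Res_{z = - 3 i} g(z) = \frac{i \left(3 \omega + 1\right) e^{- 3 \omega}}{108} (pole of order 2)
  F(ω) = -2πi·ΣRes = \frac{\pi \left(3 \omega + 1\right) e^{- 3 \omega}}{54}

Case ω < 0 (upper half-plane, counterclockwise contour ⇒ F(ω) = +2πi·ΣRes):
  Res_{z = 3 i} g(z) = \frac{i \left(3 \omega - 1\right) e^{3 \omega}}{108} (pole of order 2)
  F(ω) = 2πi·ΣRes = \frac{\pi \left(1 - 3 \omega\right) e^{3 \omega}}{54}

Both cases combine into a single formula in |ω|:

F(ω) = \frac{\pi \left(3 \left|{\omega}\right| + 1\right) e^{- 3 \left|{\omega}\right|}}{54}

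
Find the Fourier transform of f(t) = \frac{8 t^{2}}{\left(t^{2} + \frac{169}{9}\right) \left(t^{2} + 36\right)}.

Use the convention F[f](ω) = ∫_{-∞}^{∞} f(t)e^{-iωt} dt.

F(ω) = \frac{432 \pi e^{- 6 \left|{\omega}\right|}}{155} - \frac{312 \pi e^{- \frac{13 \left|{\omega}\right|}{3}}}{155}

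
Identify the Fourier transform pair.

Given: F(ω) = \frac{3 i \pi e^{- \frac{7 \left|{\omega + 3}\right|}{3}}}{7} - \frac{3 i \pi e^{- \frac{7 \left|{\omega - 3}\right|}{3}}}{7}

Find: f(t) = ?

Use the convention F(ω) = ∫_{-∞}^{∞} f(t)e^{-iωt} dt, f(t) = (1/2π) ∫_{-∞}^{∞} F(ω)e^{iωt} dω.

f(t) = \frac{2 \sin{\left(3 t \right)}}{t^{2} + \frac{49}{9}}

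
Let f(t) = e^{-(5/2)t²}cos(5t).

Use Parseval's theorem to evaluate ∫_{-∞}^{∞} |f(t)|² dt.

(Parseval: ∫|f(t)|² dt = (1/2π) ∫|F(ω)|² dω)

∫|f(t)|² dt = \frac{\sqrt{5} \sqrt{\pi} \left(1 + e^{5}\right)}{10 e^{5}}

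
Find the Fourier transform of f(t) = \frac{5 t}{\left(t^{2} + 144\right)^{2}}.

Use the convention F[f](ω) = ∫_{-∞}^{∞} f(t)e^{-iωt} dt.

F(ω) = - \frac{5 i \pi \omega e^{- 12 \left|{\omega}\right|}}{24}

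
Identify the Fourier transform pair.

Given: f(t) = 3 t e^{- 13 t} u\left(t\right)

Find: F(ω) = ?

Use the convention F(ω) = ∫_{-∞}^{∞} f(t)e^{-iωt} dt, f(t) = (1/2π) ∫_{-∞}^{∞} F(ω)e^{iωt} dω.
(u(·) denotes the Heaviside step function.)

F(ω) = \frac{3}{\left(i \omega + 13\right)^{2}}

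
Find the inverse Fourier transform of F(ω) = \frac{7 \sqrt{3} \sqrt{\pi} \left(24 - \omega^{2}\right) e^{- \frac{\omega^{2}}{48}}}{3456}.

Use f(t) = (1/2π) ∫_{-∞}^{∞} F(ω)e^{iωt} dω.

f(t) = 7 t^{2} e^{- 12 t^{2}}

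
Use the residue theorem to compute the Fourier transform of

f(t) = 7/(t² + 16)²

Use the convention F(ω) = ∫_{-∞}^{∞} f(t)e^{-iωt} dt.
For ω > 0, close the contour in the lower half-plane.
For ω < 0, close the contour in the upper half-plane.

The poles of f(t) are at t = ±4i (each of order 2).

Let g(z) = f(z)e^{-iωz}; for large |z| the factor e^{-iωz} decays in the lower half-plane when ω > 0 and in the upper half-plane when ω < 0.

Case ω > 0 (lower half-plane, clockwise contour ⇒ F(ω) = -2πi·ΣRes):
  Res_{z = - 4 i} g(z) = \frac{7 i \left(4 \omega + 1\right) e^{- 4 \omega}}{256} (pole of order 2)
  F(ω) = -2πi·ΣRes = \frac{7 \pi \left(4 \omega + 1\right) e^{- 4 \omega}}{128}

Case ω < 0 (upper half-plane, counterclockwise contour ⇒ F(ω) = +2πi·ΣRes):
  Res_{z = 4 i} g(z) = \frac{7 i \left(4 \omega - 1\right) e^{4 \omega}}{256} (pole of order 2)
  F(ω) = 2πi·ΣRes = \frac{7 \pi \left(1 - 4 \omega\right) e^{4 \omega}}{128}

Both cases combine into a single formula in |ω|:

F(ω) = \frac{7 \pi \left(4 \left|{\omega}\right| + 1\right) e^{- 4 \left|{\omega}\right|}}{128}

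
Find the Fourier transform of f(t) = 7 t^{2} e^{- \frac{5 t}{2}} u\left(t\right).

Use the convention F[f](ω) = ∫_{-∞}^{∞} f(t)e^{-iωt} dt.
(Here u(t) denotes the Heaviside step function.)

F(ω) = \frac{112}{\left(2 i \omega + 5\right)^{3}}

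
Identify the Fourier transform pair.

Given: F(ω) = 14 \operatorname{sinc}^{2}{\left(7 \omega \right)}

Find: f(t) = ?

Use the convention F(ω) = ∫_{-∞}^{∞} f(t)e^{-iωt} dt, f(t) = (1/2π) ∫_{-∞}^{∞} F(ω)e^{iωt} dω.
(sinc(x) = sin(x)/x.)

f(t) = \begin{cases} 1 - \frac{\left|{t}\right|}{14} & \text{for}\: \left|{t}\right| < 14 \\0 & \text{otherwise} \end{cases}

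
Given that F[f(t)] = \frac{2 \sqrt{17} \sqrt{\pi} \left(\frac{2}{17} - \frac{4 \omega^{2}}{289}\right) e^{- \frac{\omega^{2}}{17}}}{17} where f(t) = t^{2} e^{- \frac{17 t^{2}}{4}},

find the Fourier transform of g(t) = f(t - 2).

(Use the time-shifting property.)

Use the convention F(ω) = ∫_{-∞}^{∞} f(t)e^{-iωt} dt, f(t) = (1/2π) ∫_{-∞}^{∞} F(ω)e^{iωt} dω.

F[g](ω) = \frac{4 \sqrt{17} \sqrt{\pi} \left(17 - 2 \omega^{2}\right) e^{- \frac{\omega \left(\omega + 34 i\right)}{17}}}{4913}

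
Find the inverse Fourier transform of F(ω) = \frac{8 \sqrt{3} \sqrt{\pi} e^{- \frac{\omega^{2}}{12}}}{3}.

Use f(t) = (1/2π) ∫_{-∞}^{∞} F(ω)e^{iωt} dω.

f(t) = 8 e^{- 3 t^{2}}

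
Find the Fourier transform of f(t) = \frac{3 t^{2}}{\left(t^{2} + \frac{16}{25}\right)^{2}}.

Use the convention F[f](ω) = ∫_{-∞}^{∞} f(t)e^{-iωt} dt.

F(ω) = \frac{3 \pi \left(5 - 4 \left|{\omega}\right|\right) e^{- \frac{4 \left|{\omega}\right|}{5}}}{8}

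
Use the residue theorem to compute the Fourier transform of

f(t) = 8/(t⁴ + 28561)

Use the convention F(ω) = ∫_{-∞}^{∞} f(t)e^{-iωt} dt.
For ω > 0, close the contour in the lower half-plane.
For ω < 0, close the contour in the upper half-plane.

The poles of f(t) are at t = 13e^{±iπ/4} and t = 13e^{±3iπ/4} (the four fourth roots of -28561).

Let g(z) = f(z)e^{-iωz}; for large |z| the factor e^{-iωz} decays in the lower half-plane when ω > 0 and in the upper half-plane when ω < 0.

Case ω > 0 (lower half-plane, clockwise contour ⇒ F(ω) = -2πi·ΣRes):
  Res_{z = - \frac{13 \sqrt{2}}{2} - \frac{13 \sqrt{2} i}{2}} g(z) = \frac{\sqrt{2} \left(1 + i\right) e^{\frac{13 \sqrt{2} \omega \left(-1 + i\right)}{2}}}{2197}
  Res_{z = \frac{13 \sqrt{2}}{2} - \frac{13 \sqrt{2} i}{2}} g(z) = \frac{\sqrt{2} \left(-1 + i\right) e^{- \frac{13 \sqrt{2} \omega \left(1 + i\right)}{2}}}{2197}
  F(ω) = -2πi·ΣRes = \frac{2 \sqrt{2} \pi \left(\left(1 - i\right) e^{13 \sqrt{2} i \omega} + 1 + i\right) e^{- \frac{13 \sqrt{2} \omega \left(1 + i\right)}{2}}}{2197} = \frac{8 \pi e^{- \frac{13 \sqrt{2} \omega}{2}} \sin{\left(\frac{13 \sqrt{2} \omega}{2} + \frac{\pi}{4} \right)}}{2197}

Case ω < 0 (upper half-plane, counterclockwise contour ⇒ F(ω) = +2πi·ΣRes):
  Res_{z = \frac{13 \sqrt{2}}{2} + \frac{13 \sqrt{2} i}{2}} g(z) = - \frac{\sqrt{2} \left(1 + i\right) e^{\frac{13 \sqrt{2} \omega \left(1 - i\right)}{2}}}{2197}
  Res_{z = - \frac{13 \sqrt{2}}{2} + \frac{13 \sqrt{2} i}{2}} g(z) = \frac{\sqrt{2} \left(1 - i\right) e^{\frac{13 \sqrt{2} \omega \left(1 + i\right)}{2}}}{2197}
  F(ω) = 2πi·ΣRes = - \frac{2 \sqrt{2} i \pi \left(\left(1 + i\right) e^{\frac{13 \sqrt{2} \omega \left(1 - i\right)}{2}} - \left(1 - i\right) e^{\frac{13 \sqrt{2} \omega \left(1 + i\right)}{2}}\right)}{2197} = \frac{8 \pi e^{\frac{13 \sqrt{2} \omega}{2}} \cos{\left(\frac{13 \sqrt{2} \omega}{2} + \frac{\pi}{4} \right)}}{2197}

Both cases combine into a single formula in |ω|:

F(ω) = \frac{8 \pi e^{- \frac{13 \sqrt{2} \left|{\omega}\right|}{2}} \sin{\left(\frac{13 \sqrt{2} \left|{\omega}\right|}{2} + \frac{\pi}{4} \right)}}{2197}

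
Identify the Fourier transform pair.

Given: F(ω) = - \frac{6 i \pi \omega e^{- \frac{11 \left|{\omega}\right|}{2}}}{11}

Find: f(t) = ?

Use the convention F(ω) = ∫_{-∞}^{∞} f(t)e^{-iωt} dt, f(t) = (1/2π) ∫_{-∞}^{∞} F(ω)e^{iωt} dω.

f(t) = \frac{6 t}{\left(t^{2} + \frac{121}{4}\right)^{2}}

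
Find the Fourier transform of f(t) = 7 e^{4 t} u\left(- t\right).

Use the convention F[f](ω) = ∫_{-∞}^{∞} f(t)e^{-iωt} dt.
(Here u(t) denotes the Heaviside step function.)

F(ω) = - \frac{7}{i \omega - 4}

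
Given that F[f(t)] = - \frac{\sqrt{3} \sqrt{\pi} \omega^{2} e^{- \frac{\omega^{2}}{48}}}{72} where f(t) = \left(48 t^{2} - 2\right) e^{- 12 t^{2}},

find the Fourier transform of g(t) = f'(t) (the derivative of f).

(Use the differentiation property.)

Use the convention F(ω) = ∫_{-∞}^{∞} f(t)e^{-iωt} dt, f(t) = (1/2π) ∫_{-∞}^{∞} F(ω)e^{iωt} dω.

F[g](ω) = - \frac{\sqrt{3} i \sqrt{\pi} \omega^{3} e^{- \frac{\omega^{2}}{48}}}{72}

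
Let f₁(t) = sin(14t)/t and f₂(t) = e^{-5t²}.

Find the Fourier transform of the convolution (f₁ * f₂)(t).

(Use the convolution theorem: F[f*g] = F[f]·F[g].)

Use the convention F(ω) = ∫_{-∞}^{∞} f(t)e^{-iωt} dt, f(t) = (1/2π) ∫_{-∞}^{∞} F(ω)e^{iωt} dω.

F[f₁*f₂](ω) = \begin{cases} \frac{\sqrt{5} \pi^{\frac{3}{2}} e^{- \frac{\omega^{2}}{20}}}{5} & \text{for}\: \omega > -14 \wedge \omega < 14 \\0 & \text{otherwise} \end{cases}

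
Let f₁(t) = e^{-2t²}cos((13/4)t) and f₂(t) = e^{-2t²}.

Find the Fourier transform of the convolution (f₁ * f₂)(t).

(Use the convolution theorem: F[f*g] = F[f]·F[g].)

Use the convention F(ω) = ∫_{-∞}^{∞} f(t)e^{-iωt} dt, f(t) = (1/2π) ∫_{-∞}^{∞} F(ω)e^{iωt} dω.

F[f₁*f₂](ω) = \frac{\pi \left(e^{\frac{13 \omega}{8}} + 1\right) e^{- \frac{\omega^{2}}{4} - \frac{13 \omega}{16} - \frac{169}{128}}}{4}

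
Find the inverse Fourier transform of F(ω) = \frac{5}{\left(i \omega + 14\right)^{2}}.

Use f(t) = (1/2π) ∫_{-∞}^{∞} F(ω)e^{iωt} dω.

f(t) = 5 t e^{- 14 t} u\left(t\right)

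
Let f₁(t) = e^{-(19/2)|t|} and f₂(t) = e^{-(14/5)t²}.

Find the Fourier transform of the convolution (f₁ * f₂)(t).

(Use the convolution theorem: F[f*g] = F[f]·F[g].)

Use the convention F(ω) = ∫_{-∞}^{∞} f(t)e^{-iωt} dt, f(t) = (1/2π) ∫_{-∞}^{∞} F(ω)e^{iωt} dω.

F[f₁*f₂](ω) = \frac{38 \sqrt{70} \sqrt{\pi} e^{- \frac{5 \omega^{2}}{56}}}{7 \left(4 \omega^{2} + 361\right)}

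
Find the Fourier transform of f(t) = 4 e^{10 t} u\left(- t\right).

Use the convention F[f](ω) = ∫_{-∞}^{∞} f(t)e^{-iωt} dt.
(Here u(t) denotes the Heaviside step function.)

F(ω) = - \frac{4}{i \omega - 10}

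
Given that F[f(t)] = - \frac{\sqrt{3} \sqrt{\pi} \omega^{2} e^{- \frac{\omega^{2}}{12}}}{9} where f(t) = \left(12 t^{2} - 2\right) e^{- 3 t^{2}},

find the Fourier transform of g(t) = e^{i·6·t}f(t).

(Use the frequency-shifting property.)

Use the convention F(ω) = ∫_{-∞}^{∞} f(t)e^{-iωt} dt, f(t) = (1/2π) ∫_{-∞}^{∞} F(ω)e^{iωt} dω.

F[g](ω) = - \frac{\sqrt{3} \sqrt{\pi} \left(\omega - 6\right)^{2} e^{- \frac{\left(\omega - 6\right)^{2}}{12}}}{9}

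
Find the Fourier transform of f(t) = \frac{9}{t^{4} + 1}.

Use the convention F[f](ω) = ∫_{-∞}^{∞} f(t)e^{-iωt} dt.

F(ω) = 9 \pi e^{- \frac{\sqrt{2} \left|{\omega}\right|}{2}} \sin{\left(\frac{\sqrt{2} \left|{\omega}\right|}{2} + \frac{\pi}{4} \right)}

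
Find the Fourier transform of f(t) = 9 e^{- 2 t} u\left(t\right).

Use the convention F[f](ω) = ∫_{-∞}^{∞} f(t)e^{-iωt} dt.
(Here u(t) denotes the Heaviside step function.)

F(ω) = \frac{9}{i \omega + 2}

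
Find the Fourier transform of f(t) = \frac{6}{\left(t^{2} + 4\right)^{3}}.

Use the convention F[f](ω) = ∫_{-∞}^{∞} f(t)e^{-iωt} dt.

F(ω) = \frac{3 \pi \left(4 \omega^{2} + 6 \left|{\omega}\right| + 3\right) e^{- 2 \left|{\omega}\right|}}{128}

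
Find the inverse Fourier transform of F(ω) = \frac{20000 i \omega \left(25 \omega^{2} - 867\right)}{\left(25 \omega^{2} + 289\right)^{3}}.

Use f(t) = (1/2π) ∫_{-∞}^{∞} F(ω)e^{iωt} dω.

f(t) = 8 t e^{- \frac{17 \left|{t}\right|}{5}} \left|{t}\right|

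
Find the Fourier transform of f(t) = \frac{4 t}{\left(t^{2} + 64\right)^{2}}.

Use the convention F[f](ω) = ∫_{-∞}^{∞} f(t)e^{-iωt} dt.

F(ω) = - \frac{i \pi \omega e^{- 8 \left|{\omega}\right|}}{4}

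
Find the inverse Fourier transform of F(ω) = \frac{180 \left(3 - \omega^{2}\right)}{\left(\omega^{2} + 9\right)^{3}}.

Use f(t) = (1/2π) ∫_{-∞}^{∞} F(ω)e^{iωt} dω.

f(t) = 5 t^{2} e^{- 3 \left|{t}\right|}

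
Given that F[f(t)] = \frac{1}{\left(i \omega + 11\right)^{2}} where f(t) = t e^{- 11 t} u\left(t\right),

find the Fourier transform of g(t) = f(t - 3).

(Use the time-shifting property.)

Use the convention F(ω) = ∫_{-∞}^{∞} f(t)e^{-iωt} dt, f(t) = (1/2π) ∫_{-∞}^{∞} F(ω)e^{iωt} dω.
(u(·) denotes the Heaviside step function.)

F[g](ω) = \frac{e^{- 3 i \omega}}{\left(i \omega + 11\right)^{2}}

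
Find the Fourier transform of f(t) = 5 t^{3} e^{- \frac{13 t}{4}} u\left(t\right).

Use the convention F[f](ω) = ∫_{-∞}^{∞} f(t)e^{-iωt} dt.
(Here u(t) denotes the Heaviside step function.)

F(ω) = \frac{7680}{\left(4 i \omega + 13\right)^{4}}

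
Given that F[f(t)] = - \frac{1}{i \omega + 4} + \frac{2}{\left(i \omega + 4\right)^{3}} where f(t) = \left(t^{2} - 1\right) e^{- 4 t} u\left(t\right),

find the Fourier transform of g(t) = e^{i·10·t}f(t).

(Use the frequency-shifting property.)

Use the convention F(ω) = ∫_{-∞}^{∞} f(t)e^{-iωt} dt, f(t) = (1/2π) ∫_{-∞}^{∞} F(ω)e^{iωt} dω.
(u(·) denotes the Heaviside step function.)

F[g](ω) = \frac{2 i \left(\omega - 10\right) - \left(i \left(\omega - 10\right) + 4\right)^{3} + 8}{\left(i \left(\omega - 10\right) + 4\right)^{4}}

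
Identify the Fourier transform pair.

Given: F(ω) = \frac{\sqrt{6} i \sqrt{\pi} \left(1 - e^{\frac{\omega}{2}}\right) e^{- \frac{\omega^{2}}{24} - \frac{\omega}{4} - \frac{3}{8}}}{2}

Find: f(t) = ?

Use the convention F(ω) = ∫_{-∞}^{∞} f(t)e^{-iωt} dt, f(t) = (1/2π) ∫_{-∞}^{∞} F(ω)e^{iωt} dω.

f(t) = 6 e^{- 6 t^{2}} \sin{\left(3 t \right)}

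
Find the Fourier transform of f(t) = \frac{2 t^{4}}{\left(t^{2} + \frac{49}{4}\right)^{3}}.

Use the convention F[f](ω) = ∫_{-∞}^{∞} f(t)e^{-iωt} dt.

F(ω) = \frac{\pi \left(49 \omega^{2} - 70 \left|{\omega}\right| + 12\right) e^{- \frac{7 \left|{\omega}\right|}{2}}}{56}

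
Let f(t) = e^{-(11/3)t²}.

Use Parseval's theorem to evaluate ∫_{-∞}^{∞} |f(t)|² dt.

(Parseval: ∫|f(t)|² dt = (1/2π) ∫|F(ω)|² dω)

∫|f(t)|² dt = \frac{\sqrt{66} \sqrt{\pi}}{22}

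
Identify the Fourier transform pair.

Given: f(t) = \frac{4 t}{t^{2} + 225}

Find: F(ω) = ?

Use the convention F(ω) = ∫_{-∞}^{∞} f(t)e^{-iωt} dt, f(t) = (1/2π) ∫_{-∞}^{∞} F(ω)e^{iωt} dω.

F(ω) = - 4 i \pi e^{- 15 \left|{\omega}\right|} \operatorname{sign}{\left(\omega \right)}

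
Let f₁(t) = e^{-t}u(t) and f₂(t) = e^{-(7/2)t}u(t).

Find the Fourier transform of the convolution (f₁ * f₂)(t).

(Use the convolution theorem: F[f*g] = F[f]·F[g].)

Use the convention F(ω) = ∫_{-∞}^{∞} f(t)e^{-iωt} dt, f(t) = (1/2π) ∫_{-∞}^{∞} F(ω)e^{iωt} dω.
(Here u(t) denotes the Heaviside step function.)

F[f₁*f₂](ω) = \frac{2}{\left(i \omega + 1\right) \left(2 i \omega + 7\right)}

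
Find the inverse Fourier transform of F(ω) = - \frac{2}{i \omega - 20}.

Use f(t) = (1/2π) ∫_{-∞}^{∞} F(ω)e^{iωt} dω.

f(t) = 2 e^{20 t} u\left(- t\right)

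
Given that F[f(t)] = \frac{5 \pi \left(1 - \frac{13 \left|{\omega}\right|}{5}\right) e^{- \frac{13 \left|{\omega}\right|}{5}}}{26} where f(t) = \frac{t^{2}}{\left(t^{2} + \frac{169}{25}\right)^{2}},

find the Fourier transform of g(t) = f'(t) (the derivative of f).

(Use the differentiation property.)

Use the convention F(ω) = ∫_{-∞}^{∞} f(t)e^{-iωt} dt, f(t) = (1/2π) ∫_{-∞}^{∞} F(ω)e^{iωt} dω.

F[g](ω) = \frac{i \pi \omega \left(5 - 13 \left|{\omega}\right|\right) e^{- \frac{13 \left|{\omega}\right|}{5}}}{26}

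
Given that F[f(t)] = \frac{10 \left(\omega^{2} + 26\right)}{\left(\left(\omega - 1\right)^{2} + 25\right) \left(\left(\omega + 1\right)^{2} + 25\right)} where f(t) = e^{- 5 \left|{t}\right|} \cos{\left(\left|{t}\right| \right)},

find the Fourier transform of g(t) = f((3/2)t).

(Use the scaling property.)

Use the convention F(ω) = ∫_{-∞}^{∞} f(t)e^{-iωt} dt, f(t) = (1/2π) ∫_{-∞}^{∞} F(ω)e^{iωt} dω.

F[g](ω) = \frac{30 \left(2 \omega^{2} + 117\right)}{4 \omega^{4} + 432 \omega^{2} + 13689}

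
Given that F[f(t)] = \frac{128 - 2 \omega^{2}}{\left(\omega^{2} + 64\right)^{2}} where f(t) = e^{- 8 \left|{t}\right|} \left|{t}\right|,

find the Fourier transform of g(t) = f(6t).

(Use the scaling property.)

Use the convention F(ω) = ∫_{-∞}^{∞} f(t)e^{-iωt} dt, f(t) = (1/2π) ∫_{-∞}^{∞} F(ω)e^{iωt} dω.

F[g](ω) = \frac{12 \left(2304 - \omega^{2}\right)}{\left(\omega^{2} + 2304\right)^{2}}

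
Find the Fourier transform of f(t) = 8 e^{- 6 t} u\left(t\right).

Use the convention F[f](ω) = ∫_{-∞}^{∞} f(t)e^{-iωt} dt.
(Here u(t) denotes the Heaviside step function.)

F(ω) = \frac{8}{i \omega + 6}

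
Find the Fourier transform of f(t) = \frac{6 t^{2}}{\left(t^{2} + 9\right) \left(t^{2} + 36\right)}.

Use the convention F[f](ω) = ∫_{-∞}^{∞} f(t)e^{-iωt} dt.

F(ω) = \frac{2 \pi \left(2 - e^{3 \left|{\omega}\right|}\right) e^{- 6 \left|{\omega}\right|}}{3}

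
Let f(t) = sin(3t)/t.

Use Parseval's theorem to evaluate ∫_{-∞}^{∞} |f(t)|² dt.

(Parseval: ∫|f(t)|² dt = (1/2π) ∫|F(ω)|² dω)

∫|f(t)|² dt = 3 \pi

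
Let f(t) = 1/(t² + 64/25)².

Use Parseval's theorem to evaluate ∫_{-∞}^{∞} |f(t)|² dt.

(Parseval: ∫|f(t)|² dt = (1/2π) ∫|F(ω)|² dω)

∫|f(t)|² dt = \frac{390625 \pi}{33554432}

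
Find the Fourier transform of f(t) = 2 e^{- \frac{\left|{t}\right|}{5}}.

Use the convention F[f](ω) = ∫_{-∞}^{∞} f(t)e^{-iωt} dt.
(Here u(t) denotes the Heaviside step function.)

F(ω) = \frac{20}{25 \omega^{2} + 1}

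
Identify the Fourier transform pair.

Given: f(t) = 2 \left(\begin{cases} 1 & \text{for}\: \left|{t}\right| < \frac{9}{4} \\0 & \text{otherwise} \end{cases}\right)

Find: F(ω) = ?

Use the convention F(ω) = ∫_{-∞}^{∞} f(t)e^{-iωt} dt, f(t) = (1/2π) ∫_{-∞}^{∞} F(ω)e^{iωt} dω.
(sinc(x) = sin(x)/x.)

F(ω) = 9 \operatorname{sinc}{\left(\frac{9 \omega}{4} \right)}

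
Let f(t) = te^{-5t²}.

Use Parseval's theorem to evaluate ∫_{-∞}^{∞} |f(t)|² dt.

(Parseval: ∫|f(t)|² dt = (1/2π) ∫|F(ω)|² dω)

∫|f(t)|² dt = \frac{\sqrt{10} \sqrt{\pi}}{200}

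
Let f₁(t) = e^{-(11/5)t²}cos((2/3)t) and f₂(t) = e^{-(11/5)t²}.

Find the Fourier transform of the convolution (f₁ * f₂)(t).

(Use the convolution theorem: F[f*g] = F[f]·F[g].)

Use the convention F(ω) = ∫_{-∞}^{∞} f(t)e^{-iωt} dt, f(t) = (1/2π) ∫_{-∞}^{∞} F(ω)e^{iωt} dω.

F[f₁*f₂](ω) = \frac{5 \pi \left(e^{\frac{10 \omega}{33}} + 1\right) e^{- \frac{5 \omega^{2}}{22} - \frac{5 \omega}{33} - \frac{5}{99}}}{22}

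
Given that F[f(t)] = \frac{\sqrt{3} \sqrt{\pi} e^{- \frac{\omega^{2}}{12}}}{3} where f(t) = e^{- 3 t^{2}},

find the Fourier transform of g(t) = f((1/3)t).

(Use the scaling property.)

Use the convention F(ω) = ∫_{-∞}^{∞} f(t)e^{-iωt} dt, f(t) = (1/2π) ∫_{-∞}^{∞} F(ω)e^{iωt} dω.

F[g](ω) = \sqrt{3} \sqrt{\pi} e^{- \frac{3 \omega^{2}}{4}}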